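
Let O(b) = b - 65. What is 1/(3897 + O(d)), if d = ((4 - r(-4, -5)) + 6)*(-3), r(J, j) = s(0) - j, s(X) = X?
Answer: 1/3817 ≈ 0.00026199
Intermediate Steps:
r(J, j) = -j (r(J, j) = 0 - j = -j)
d = -15 (d = ((4 - (-1)*(-5)) + 6)*(-3) = ((4 - 1*5) + 6)*(-3) = ((4 - 5) + 6)*(-3) = (-1 + 6)*(-3) = 5*(-3) = -15)
O(b) = -65 + b
1/(3897 + O(d)) = 1/(3897 + (-65 - 15)) = 1/(3897 - 80) = 1/3817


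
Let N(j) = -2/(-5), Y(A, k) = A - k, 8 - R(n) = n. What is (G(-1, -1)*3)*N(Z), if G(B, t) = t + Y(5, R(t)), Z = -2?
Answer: -6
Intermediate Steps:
R(n) = 8 - n
N(j) = 2/5 (N(j) = -2*(-1/5) = 2/5)
G(B, t) = -3 + 2*t (G(B, t) = t + (5 - (8 - t)) = t + (5 + (-8 + t)) = t + (-3 + t) = -3 + 2*t)
(G(-1, -1)*3)*N(Z) = ((-3 + 2*(-1))*3)*(2/5) = ((-3 - 2)*3)*(2/5) = -5*3*(2/5) = -15*2/5 = -6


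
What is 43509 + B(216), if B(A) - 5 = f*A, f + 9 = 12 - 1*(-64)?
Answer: 57986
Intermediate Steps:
f = 67 (f = -9 + (12 - 1*(-64)) = -9 + (12 + 64) = -9 + 76 = 67)
B(A) = 5 + 67*A
43509 + B(216) = 43509 + (5 + 67*216) = 43509 + (5 + 14472) = 43509 + 14477 = 57986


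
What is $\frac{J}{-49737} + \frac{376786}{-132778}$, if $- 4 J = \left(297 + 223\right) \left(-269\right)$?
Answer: $- \frac{11691725971}{3301989693} \approx -3.5408$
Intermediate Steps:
$J = 34970$ ($J = - \frac{\left(297 + 223\right) \left(-269\right)}{4} = - \frac{520 \left(-269\right)}{4} = \left(- \frac{1}{4}\right) \left(-139880\right) = 34970$)
$\frac{J}{-49737} + \frac{376786}{-132778} = \frac{34970}{-49737} + \frac{376786}{-132778} = 34970 \left(- \frac{1}{49737}\right) + 376786 \left(- \frac{1}{132778}\right) = - \frac{34970}{49737} - \frac{188393}{66389} = - \frac{11691725971}{3301989693}$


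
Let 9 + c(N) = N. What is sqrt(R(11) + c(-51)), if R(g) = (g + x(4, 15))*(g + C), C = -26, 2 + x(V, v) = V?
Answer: I*sqrt(255) ≈ 15.969*I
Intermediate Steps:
c(N) = -9 + N
x(V, v) = -2 + V
R(g) = (-26 + g)*(2 + g) (R(g) = (g + (-2 + 4))*(g - 26) = (g + 2)*(-26 + g) = (2 + g)*(-26 + g) = (-26 + g)*(2 + g))
sqrt(R(11) + c(-51)) = sqrt((-52 + 11**2 - 24*11) + (-9 - 51)) = sqrt((-52 + 121 - 264) - 60) = sqrt(-195 - 60) = sqrt(-255) = I*sqrt(255)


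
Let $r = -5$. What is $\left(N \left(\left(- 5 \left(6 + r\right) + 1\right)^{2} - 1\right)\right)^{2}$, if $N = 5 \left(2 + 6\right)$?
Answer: $360000$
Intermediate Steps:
$N = 40$ ($N = 5 \cdot 8 = 40$)
$\left(N \left(\left(- 5 \left(6 + r\right) + 1\right)^{2} - 1\right)\right)^{2} = \left(40 \left(\left(- 5 \left(6 - 5\right) + 1\right)^{2} - 1\right)\right)^{2} = \left(40 \left(\left(\left(-5\right) 1 + 1\right)^{2} - 1\right)\right)^{2} = \left(40 \left(\left(-5 + 1\right)^{2} - 1\right)\right)^{2} = \left(40 \left(\left(-4\right)^{2} - 1\right)\right)^{2} = \left(40 \left(16 - 1\right)\right)^{2} = \left(40 \cdot 15\right)^{2} = 600^{2} = 360000$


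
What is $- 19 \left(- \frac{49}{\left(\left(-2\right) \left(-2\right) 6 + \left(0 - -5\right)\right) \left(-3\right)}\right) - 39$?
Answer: $- \frac{4324}{87} \approx -49.701$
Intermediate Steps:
$- 19 \left(- \frac{49}{\left(\left(-2\right) \left(-2\right) 6 + \left(0 - -5\right)\right) \left(-3\right)}\right) - 39 = - 19 \left(- \frac{49}{\left(4 \cdot 6 + \left(0 + 5\right)\right) \left(-3\right)}\right) - 39 = - 19 \left(- \frac{49}{\left(24 + 5\right) \left(-3\right)}\right) - 39 = - 19 \left(- \frac{49}{29 \left(-3\right)}\right) - 39 = - 19 \left(- \frac{49}{-87}\right) - 39 = - 19 \left(\left(-49\right) \left(- \frac{1}{87}\right)\right) - 39 = \left(-19\right) \frac{49}{87} - 39 = - \frac{931}{87} - 39 = - \frac{4324}{87}$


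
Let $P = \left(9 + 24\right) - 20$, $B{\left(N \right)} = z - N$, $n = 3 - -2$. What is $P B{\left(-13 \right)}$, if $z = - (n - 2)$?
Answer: $130$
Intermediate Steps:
$n = 5$ ($n = 3 + 2 = 5$)
$z = -3$ ($z = - (5 - 2) = \left(-1\right) 3 = -3$)
$B{\left(N \right)} = -3 - N$
$P = 13$ ($P = 33 - 20 = 13$)
$P B{\left(-13 \right)} = 13 \left(-3 - -13\right) = 13 \left(-3 + 13\right) = 13 \cdot 10 = 130$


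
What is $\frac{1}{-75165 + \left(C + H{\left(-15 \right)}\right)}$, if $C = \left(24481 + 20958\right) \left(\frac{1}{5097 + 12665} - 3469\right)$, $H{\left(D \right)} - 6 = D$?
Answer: $- \frac{17762}{2801121795091} \approx -6.341 \cdot 10^{-9}$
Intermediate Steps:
$H{\left(D \right)} = 6 + D$
$C = - \frac{2799786554503}{17762}$ ($C = 45439 \left(\frac{1}{17762} - 3469\right) = 45439 \left(- \frac{61616377}{17762}\right) = - \frac{2799786554503}{17762} \approx -1.5763 \cdot 10^{8}$)
$\frac{1}{-75165 + \left(C + H{\left(-15 \right)}\right)} = \frac{1}{-75165 + \left(- \frac{2799786554503}{17762} + \left(6 - 15\right)\right)} = \frac{1}{-75165 - \frac{2799786714361}{17762}} = \frac{1}{- \frac{2801121795091}{17762}} = - \frac{17762}{2801121795091}$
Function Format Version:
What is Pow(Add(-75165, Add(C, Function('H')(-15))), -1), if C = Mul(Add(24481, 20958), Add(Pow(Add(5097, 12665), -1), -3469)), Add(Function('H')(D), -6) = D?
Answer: Rational(-17762, 2801121795091) ≈ -6.3410e-9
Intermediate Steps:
Function('H')(D) = Add(6, D)
C = Rational(-2799786554503, 17762) (C = Mul(45439, Add(Pow(17762, -1), -3469)) = Mul(45439, Add(Rational(1, 17762), -3469)) = Mul(45439, Rational(-61616377, 17762)) = Rational(-2799786554503, 17762) ≈ -1.5763e+8)
Pow(Add(-75165, Add(C, Function('H')(-15))), -1) = Pow(Add(-75165, Add(Rational(-2799786554503, 17762), Add(6, -15))), -1) = Pow(Add(-75165, Add(Rational(-2799786554503, 17762), -9)), -1) = Pow(Add(-75165, Rational(-2799786714361, 17762)), -1) = Pow(Rational(-2801121795091, 17762), -1) = Rational(-17762, 2801121795091)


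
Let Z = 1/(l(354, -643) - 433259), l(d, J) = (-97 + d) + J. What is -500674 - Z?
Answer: -217114776729/433645 ≈ -5.0067e+5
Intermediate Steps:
l(d, J) = -97 + J + d
Z = -1/433645 (Z = 1/((-97 - 643 + 354) - 433259) = 1/(-386 - 433259) = 1/(-433645) = -1/433645 ≈ -2.3060e-6)
-500674 - Z = -500674 - 1*(-1/433645) = -500674 + 1/433645 = -217114776729/433645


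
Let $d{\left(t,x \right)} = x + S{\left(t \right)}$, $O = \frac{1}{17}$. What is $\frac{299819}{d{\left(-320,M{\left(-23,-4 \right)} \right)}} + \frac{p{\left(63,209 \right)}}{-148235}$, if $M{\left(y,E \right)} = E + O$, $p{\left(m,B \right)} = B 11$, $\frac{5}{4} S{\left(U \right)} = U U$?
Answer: $\frac{57872373506}{15879081435} \approx 3.6446$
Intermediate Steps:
$O = \frac{1}{17} \approx 0.058824$
$S{\left(U \right)} = \frac{4 U^{2}}{5}$ ($S{\left(U \right)} = \frac{4 U U}{5} = \frac{4 U^{2}}{5}$)
$p{\left(m,B \right)} = 11 B$
$M{\left(y,E \right)} = \frac{1}{17} + E$ ($M{\left(y,E \right)} = E + \frac{1}{17} = \frac{1}{17} + E$)
$d{\left(t,x \right)} = x + \frac{4 t^{2}}{5}$
$\frac{299819}{d{\left(-320,M{\left(-23,-4 \right)} \right)}} + \frac{p{\left(63,209 \right)}}{-148235} = \frac{299819}{\left(\frac{1}{17} - 4\right) + \frac{4 \left(-320\right)^{2}}{5}} + \frac{11 \cdot 209}{-148235} = \frac{299819}{- \frac{67}{17} + \frac{4}{5} \cdot 102400} + 2299 \left(- \frac{1}{148235}\right) = \frac{299819}{- \frac{67}{17} + 81920} - \frac{2299}{148235} = \frac{299819}{\frac{1392573}{17}} - \frac{2299}{148235} = 299819 \cdot \frac{17}{1392573} - \frac{2299}{148235} = \frac{392071}{107121} - \frac{2299}{148235} = \frac{57872373506}{15879081435}$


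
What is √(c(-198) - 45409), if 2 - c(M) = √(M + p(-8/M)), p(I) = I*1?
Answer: √(-49448223 - 33*I*√215578)/33 ≈ 0.033014 - 213.09*I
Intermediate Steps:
p(I) = I
c(M) = 2 - √(M - 8/M)
√(c(-198) - 45409) = √((2 - √(-198 - 8/(-198))) - 45409) = √((2 - √(-198 - 8*(-1/198))) - 45409) = √((2 - √(-198 + 4/99)) - 45409) = √((2 - √(-19598/99)) - 45409) = √((2 - I*√215578/33) - 45409) = √(-45407 - I*√215578/33)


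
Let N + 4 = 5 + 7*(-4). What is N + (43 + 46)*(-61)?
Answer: -5456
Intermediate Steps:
N = -27 (N = -4 + (5 + 7*(-4)) = -4 + (5 - 28) = -4 - 23 = -27)
N + (43 + 46)*(-61) = -27 + (43 + 46)*(-61) = -27 + 89*(-61) = -27 - 5429 = -5456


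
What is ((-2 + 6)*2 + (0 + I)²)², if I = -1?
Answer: 81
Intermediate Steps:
((-2 + 6)*2 + (0 + I)²)² = ((-2 + 6)*2 + (0 - 1)²)² = (4*2 + (-1)²)² = (8 + 1)² = 9² = 81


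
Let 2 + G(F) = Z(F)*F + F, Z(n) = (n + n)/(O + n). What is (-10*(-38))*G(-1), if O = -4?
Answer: -1292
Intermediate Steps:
Z(n) = 2*n/(-4 + n) (Z(n) = (n + n)/(-4 + n) = (2*n)/(-4 + n) = 2*n/(-4 + n))
G(F) = -2 + F + 2*F²/(-4 + F) (G(F) = -2 + ((2*F/(-4 + F))*F + F) = -2 + (2*F²/(-4 + F) + F) = -2 + (F + 2*F²/(-4 + F)) = -2 + F + 2*F²/(-4 + F))
(-10*(-38))*G(-1) = (-10*(-38))*((8 - 6*(-1) + 3*(-1)²)/(-4 - 1)) = 380*((8 + 6 + 3*1)/(-5)) = 380*(-(8 + 6 + 3)/5) = 380*(-⅕*17) = 380*(-17/5) = -1292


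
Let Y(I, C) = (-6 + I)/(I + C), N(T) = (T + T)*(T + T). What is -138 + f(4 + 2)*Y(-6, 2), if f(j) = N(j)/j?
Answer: -66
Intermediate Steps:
N(T) = 4*T**2 (N(T) = (2*T)*(2*T) = 4*T**2)
Y(I, C) = (-6 + I)/(C + I)
f(j) = 4*j (f(j) = (4*j**2)/j = 4*j)
-138 + f(4 + 2)*Y(-6, 2) = -138 + (4*(4 + 2))*((-6 - 6)/(2 - 6)) = -138 + (4*6)*(-12/(-4)) = -138 + 24*(-1/4*(-12)) = -138 + 24*3 = -138 + 72 = -66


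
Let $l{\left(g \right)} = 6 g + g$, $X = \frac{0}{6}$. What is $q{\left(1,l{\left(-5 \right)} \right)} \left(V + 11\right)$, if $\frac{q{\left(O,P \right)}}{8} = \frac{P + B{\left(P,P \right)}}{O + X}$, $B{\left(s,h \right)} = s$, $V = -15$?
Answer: $2240$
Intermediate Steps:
$X = 0$ ($X = 0 \cdot \frac{1}{6} = 0$)
$l{\left(g \right)} = 7 g$
$q{\left(O,P \right)} = \frac{16 P}{O}$ ($q{\left(O,P \right)} = 8 \frac{P + P}{O + 0} = 8 \frac{2 P}{O} = \frac{16 P}{O}$)
$q{\left(1,l{\left(-5 \right)} \right)} \left(V + 11\right) = \frac{16 \cdot 7 \left(-5\right)}{1} \left(-15 + 11\right) = 16 \left(-35\right) 1 \left(-4\right) = \left(-560\right) \left(-4\right) = 2240$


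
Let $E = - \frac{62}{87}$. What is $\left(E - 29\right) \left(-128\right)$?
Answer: $\frac{330880}{87} \approx 3803.2$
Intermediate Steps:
$E = - \frac{62}{87}$ ($E = \left(-62\right) \frac{1}{87} = - \frac{62}{87} \approx -0.71264$)
$\left(E - 29\right) \left(-128\right) = \left(- \frac{62}{87} - 29\right) \left(-128\right) = \left(- \frac{2585}{87}\right) \left(-128\right) = \frac{330880}{87}$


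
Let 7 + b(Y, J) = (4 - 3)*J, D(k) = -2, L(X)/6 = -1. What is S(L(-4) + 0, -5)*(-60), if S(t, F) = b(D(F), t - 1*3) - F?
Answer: 660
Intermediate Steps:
L(X) = -6 (L(X) = 6*(-1) = -6)
b(Y, J) = -7 + J (b(Y, J) = -7 + (4 - 3)*J = -7 + 1*J = -7 + J)
S(t, F) = -10 + t - F (S(t, F) = (-7 + (t - 1*3)) - F = (-7 + (t - 3)) - F = (-7 + (-3 + t)) - F = (-10 + t) - F = -10 + t - F)
S(L(-4) + 0, -5)*(-60) = (-10 + (-6 + 0) - 1*(-5))*(-60) = (-10 - 6 + 5)*(-60) = -11*(-60) = 660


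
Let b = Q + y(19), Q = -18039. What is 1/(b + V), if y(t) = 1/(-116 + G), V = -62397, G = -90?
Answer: -206/16569817 ≈ -1.2432e-5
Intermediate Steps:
y(t) = -1/206 (y(t) = 1/(-116 - 90) = 1/(-206) = -1/206)
b = -3716035/206 (b = -18039 - 1/206 = -3716035/206 ≈ -18039.)
1/(b + V) = 1/(-3716035/206 - 62397) = 1/(-16569817/206) = -206/16569817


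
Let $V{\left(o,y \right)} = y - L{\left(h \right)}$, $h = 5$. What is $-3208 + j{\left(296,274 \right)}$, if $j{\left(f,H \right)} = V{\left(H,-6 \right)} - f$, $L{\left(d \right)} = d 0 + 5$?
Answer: $-3515$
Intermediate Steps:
$L{\left(d \right)} = 5$ ($L{\left(d \right)} = 0 + 5 = 5$)
$V{\left(o,y \right)} = -5 + y$ ($V{\left(o,y \right)} = y - 5 = -5 + y$)
$j{\left(f,H \right)} = -11 - f$ ($j{\left(f,H \right)} = \left(-5 - 6\right) - f = -11 - f$)
$-3208 + j{\left(296,274 \right)} = -3208 - 307 = -3515$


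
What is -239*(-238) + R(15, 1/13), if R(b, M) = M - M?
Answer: 56882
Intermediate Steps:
R(b, M) = 0
-239*(-238) + R(15, 1/13) = -239*(-238) + 0 = 56882 + 0 = 56882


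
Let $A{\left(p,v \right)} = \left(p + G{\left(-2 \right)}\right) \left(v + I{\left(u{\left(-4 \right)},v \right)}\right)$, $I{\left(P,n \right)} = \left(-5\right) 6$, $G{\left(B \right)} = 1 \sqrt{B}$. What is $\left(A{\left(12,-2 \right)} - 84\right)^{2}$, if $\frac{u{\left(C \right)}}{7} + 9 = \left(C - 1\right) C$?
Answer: $216976 + 29952 i \sqrt{2} \approx 2.1698 \cdot 10^{5} + 42359.0 i$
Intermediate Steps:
$u{\left(C \right)} = -63 + 7 C \left(-1 + C\right)$ ($u{\left(C \right)} = -63 + 7 \left(C - 1\right) C = -63 + 7 \left(-1 + C\right) C = -63 + 7 C \left(-1 + C\right)$)
$G{\left(B \right)} = \sqrt{B}$
$I{\left(P,n \right)} = -30$
$A{\left(p,v \right)} = \left(-30 + v\right) \left(p + i \sqrt{2}\right)$ ($A{\left(p,v \right)} = \left(p + \sqrt{-2}\right) \left(v - 30\right) = \left(p + i \sqrt{2}\right) \left(-30 + v\right) = \left(-30 + v\right) \left(p + i \sqrt{2}\right)$)
$\left(A{\left(12,-2 \right)} - 84\right)^{2} = \left(\left(\left(-30\right) 12 + 12 \left(-2\right) - 30 i \sqrt{2} + i \left(-2\right) \sqrt{2}\right) - 84\right)^{2} = \left(\left(-360 - 24 - 30 i \sqrt{2} - 2 i \sqrt{2}\right) - 84\right)^{2} = \left(\left(-384 - 32 i \sqrt{2}\right) - 84\right)^{2} = \left(-468 - 32 i \sqrt{2}\right)^{2}$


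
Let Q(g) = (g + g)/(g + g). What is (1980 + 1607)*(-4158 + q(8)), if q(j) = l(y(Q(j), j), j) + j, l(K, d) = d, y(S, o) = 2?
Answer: -14857354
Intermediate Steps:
Q(g) = 1 (Q(g) = (2*g)/((2*g)) = (2*g)*(1/(2*g)) = 1)
q(j) = 2*j (q(j) = j + j = 2*j)
(1980 + 1607)*(-4158 + q(8)) = (1980 + 1607)*(-4158 + 2*8) = 3587*(-4158 + 16) = 3587*(-4142) = -14857354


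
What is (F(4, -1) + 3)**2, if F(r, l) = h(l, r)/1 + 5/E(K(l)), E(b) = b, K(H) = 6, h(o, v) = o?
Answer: 289/36 ≈ 8.0278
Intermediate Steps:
F(r, l) = 5/6 + l (F(r, l) = l/1 + 5/6 = l*1 + 5*(1/6) = l + 5/6 = 5/6 + l)
(F(4, -1) + 3)**2 = ((5/6 - 1) + 3)**2 = (-1/6 + 3)**2 = (17/6)**2 = 289/36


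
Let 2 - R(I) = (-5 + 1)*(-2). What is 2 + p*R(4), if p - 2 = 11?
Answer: -76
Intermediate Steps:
p = 13 (p = 2 + 11 = 13)
R(I) = -6 (R(I) = 2 - (-5 + 1)*(-2) = 2 - (-4)*(-2) = 2 - 1*8 = 2 - 8 = -6)
2 + p*R(4) = 2 + 13*(-6) = 2 - 78 = -76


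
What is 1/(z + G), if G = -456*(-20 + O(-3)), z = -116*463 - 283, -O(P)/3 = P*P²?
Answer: -1/81807 ≈ -1.2224e-5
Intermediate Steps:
O(P) = -3*P³ (O(P) = -3*P*P² = -3*P³)
z = -53991 (z = -53708 - 283 = -53991)
G = -27816 (G = -456*(-20 - 3*(-3)³) = -456*(-20 - 3*(-27)) = -456*(-20 + 81) = -456*61 = -27816)
1/(z + G) = 1/(-53991 - 27816) = 1/(-81807) = -1/81807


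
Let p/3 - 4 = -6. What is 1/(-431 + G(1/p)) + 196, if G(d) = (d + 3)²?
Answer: 2984456/15227 ≈ 196.00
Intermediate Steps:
p = -6 (p = 12 + 3*(-6) = 12 - 18 = -6)
G(d) = (3 + d)²
1/(-431 + G(1/p)) + 196 = 1/(-431 + (3 + 1/(-6))²) + 196 = 1/(-431 + (3 - ⅙)²) + 196 = 1/(-431 + (17/6)²) + 196 = 1/(-431 + 289/36) + 196 = 1/(-15227/36) + 196 = -36/15227 + 196 = 2984456/15227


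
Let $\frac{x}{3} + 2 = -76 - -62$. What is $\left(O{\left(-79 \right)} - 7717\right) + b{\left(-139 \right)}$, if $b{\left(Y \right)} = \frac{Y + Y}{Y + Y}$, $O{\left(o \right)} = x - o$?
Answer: $-7685$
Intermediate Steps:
$x = -48$ ($x = -6 + 3 \left(-76 - -62\right) = -6 + 3 \left(-76 + 62\right) = -6 + 3 \left(-14\right) = -6 - 42 = -48$)
$O{\left(o \right)} = -48 - o$
$b{\left(Y \right)} = 1$ ($b{\left(Y \right)} = \frac{2 Y}{2 Y} = 2 Y \frac{1}{2 Y} = 1$)
$\left(O{\left(-79 \right)} - 7717\right) + b{\left(-139 \right)} = \left(\left(-48 - -79\right) - 7717\right) + 1 = \left(\left(-48 + 79\right) - 7717\right) + 1 = \left(31 - 7717\right) + 1 = -7686 + 1 = -7685$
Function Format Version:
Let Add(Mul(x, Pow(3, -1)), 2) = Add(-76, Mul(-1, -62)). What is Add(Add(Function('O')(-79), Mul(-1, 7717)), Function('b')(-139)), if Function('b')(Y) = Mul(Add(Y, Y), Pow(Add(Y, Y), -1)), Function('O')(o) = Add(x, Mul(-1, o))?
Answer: -7685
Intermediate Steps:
x = -48 (x = Add(-6, Mul(3, Add(-76, Mul(-1, -62)))) = Add(-6, Mul(3, Add(-76, 62))) = Add(-6, Mul(3, -14)) = Add(-6, -42) = -48)
Function('O')(o) = Add(-48, Mul(-1, o))
Function('b')(Y) = 1 (Function('b')(Y) = Mul(Mul(2, Y), Pow(Mul(2, Y), -1)) = Mul(Mul(2, Y), Mul(Rational(1, 2), Pow(Y, -1))) = 1)
Add(Add(Function('O')(-79), Mul(-1, 7717)), Function('b')(-139)) = Add(Add(Add(-48, Mul(-1, -79)), Mul(-1, 7717)), 1) = Add(Add(Add(-48, 79), -7717), 1) = Add(Add(31, -7717), 1) = Add(-7686, 1) = -7685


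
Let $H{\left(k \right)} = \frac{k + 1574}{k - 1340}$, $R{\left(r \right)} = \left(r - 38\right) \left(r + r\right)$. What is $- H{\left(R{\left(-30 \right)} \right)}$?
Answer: $- \frac{2827}{1370} \approx -2.0635$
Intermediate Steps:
$R{\left(r \right)} = 2 r \left(-38 + r\right)$ ($R{\left(r \right)} = \left(-38 + r\right) 2 r = 2 r \left(-38 + r\right)$)
$H{\left(k \right)} = \frac{1574 + k}{-1340 + k}$
$- H{\left(R{\left(-30 \right)} \right)} = - \frac{1574 + 2 \left(-30\right) \left(-38 - 30\right)}{-1340 + 2 \left(-30\right) \left(-38 - 30\right)} = - \frac{1574 + 2 \left(-30\right) \left(-68\right)}{-1340 + 2 \left(-30\right) \left(-68\right)} = - \frac{1574 + 4080}{-1340 + 4080} = - \frac{5654}{2740} = \left(-1\right) \frac{2827}{1370} = - \frac{2827}{1370}$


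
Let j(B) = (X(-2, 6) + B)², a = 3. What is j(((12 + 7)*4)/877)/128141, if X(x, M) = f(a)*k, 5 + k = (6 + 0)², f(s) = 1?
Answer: 743271169/98556959189 ≈ 0.0075415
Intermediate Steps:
k = 31 (k = -5 + (6 + 0)² = -5 + 6² = -5 + 36 = 31)
X(x, M) = 31 (X(x, M) = 1*31 = 31)
j(B) = (31 + B)²
j(((12 + 7)*4)/877)/128141 = (31 + ((12 + 7)*4)/877)²/128141 = (31 + (19*4)*(1/877))²*(1/128141) = (31 + 76*(1/877))²*(1/128141) = (31 + 76/877)²*(1/128141) = (27263/877)²*(1/128141) = (743271169/769129)*(1/128141) = 743271169/98556959189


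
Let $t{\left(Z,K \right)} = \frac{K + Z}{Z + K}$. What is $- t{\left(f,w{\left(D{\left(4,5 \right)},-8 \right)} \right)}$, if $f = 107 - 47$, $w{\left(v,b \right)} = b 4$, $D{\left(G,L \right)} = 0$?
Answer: $-1$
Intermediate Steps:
$w{\left(v,b \right)} = 4 b$
$f = 60$
$t{\left(Z,K \right)} = 1$ ($t{\left(Z,K \right)} = \frac{K + Z}{K + Z} = 1$)
$- t{\left(f,w{\left(D{\left(4,5 \right)},-8 \right)} \right)} = \left(-1\right) 1 = -1$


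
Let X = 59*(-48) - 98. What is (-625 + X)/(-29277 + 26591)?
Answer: 45/34 ≈ 1.3235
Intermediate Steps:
X = -2930 (X = -2832 - 98 = -2930)
(-625 + X)/(-29277 + 26591) = (-625 - 2930)/(-29277 + 26591) = -3555/(-2686) = -3555*(-1/2686) = 45/34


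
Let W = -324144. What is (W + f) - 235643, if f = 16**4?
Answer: -494251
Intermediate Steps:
f = 65536
(W + f) - 235643 = (-324144 + 65536) - 235643 = -258608 - 235643 = -494251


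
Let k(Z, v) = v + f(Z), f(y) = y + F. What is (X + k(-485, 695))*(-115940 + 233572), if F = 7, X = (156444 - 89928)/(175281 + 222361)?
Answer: 5079045681280/198821 ≈ 2.5546e+7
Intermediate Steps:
X = 33258/198821 (X = 66516/397642 = 66516*(1/397642) = 33258/198821 ≈ 0.16728)
f(y) = 7 + y (f(y) = y + 7 = 7 + y)
k(Z, v) = 7 + Z + v (k(Z, v) = v + (7 + Z) = 7 + Z + v)
(X + k(-485, 695))*(-115940 + 233572) = (33258/198821 + (7 - 485 + 695))*(-115940 + 233572) = (33258/198821 + 217)*117632 = (43177415/198821)*117632 = 5079045681280/198821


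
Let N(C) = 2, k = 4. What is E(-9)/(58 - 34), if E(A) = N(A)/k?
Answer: 1/48 ≈ 0.020833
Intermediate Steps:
E(A) = ½ (E(A) = 2/4 = 2*(¼) = ½)
E(-9)/(58 - 34) = 1/(2*(58 - 34)) = (½)/24 = (½)*(1/24) = 1/48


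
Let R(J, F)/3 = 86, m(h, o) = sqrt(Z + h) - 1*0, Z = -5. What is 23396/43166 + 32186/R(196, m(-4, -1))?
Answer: 348844261/2784207 ≈ 125.29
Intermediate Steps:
m(h, o) = sqrt(-5 + h) (m(h, o) = sqrt(-5 + h) - 1*0 = sqrt(-5 + h) + 0 = sqrt(-5 + h))
R(J, F) = 258 (R(J, F) = 3*86 = 258)
23396/43166 + 32186/R(196, m(-4, -1)) = 23396/43166 + 32186/258 = 23396*(1/43166) + 32186*(1/258) = 11698/21583 + 16093/129 = 348844261/2784207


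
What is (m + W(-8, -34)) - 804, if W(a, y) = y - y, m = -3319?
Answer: -4123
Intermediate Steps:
W(a, y) = 0
(m + W(-8, -34)) - 804 = (-3319 + 0) - 804 = -3319 - 804 = -4123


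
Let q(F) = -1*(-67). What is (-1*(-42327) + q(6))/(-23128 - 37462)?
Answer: -21197/30295 ≈ -0.69969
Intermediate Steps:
q(F) = 67
(-1*(-42327) + q(6))/(-23128 - 37462) = (-1*(-42327) + 67)/(-23128 - 37462) = (42327 + 67)/(-60590) = 42394*(-1/60590) = -21197/30295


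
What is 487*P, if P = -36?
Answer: -17532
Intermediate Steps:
487*P = 487*(-36) = -17532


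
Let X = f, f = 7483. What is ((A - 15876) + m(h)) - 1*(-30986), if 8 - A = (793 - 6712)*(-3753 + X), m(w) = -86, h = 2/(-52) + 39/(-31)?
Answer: 22092902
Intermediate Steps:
X = 7483
h = -1045/806 (h = 2*(-1/52) + 39*(-1/31) = -1/26 - 39/31 = -1045/806 ≈ -1.2965)
A = 22077878 (A = 8 - (793 - 6712)*(-3753 + 7483) = 8 - (-5919)*3730 = 8 - 1*(-22077870) = 8 + 22077870 = 22077878)
((A - 15876) + m(h)) - 1*(-30986) = ((22077878 - 15876) - 86) - 1*(-30986) = (22062002 - 86) + 30986 = 22061916 + 30986 = 22092902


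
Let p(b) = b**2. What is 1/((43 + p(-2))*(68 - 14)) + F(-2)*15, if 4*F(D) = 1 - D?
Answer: 57107/5076 ≈ 11.250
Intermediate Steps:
F(D) = 1/4 - D/4 (F(D) = (1 - D)/4 = 1/4 - D/4)
1/((43 + p(-2))*(68 - 14)) + F(-2)*15 = 1/((43 + (-2)**2)*(68 - 14)) + (1/4 - 1/4*(-2))*15 = 1/((43 + 4)*54) + (1/4 + 1/2)*15 = 1/(47*54) + (3/4)*15 = 1/2538 + 45/4 = 57107/5076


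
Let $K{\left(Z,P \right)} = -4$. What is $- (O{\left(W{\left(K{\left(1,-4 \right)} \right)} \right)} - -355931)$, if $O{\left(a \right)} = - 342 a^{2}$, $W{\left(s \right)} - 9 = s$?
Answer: $-347381$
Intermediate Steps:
$W{\left(s \right)} = 9 + s$
$- (O{\left(W{\left(K{\left(1,-4 \right)} \right)} \right)} - -355931) = - (- 342 \left(9 - 4\right)^{2} - -355931) = - (- 342 \cdot 5^{2} + 355931) = - (\left(-342\right) 25 + 355931) = - (-8550 + 355931) = \left(-1\right) 347381 = -347381$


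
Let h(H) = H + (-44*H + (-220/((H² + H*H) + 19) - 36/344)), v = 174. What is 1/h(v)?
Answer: -5209106/38975095151 ≈ -0.00013365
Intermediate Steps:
h(H) = -9/86 - 220/(19 + 2*H²) - 43*H (h(H) = H + (-44*H + (-220/((H² + H²) + 19) - 36*1/344)) = H + (-44*H + (-220/(2*H² + 19) - 9/86)) = H + (-44*H + (-220/(19 + 2*H²) - 9/86)) = H + (-44*H + (-9/86 - 220/(19 + 2*H²))) = H + (-9/86 - 220/(19 + 2*H²) - 44*H) = -9/86 - 220/(19 + 2*H²) - 43*H)
1/h(v) = 1/((-19091 - 70262*174 - 7396*174³ - 18*174²)/(86*(19 + 2*174²))) = 1/((-19091 - 12225588 - 7396*5268024 - 18*30276)/(86*(19 + 2*30276))) = 1/((-19091 - 12225588 - 38962305504 - 544968)/(86*(19 + 60552))) = 1/((1/86)*(-38975095151)/60571) = 1/((1/86)*(1/60571)*(-38975095151)) = 1/(-38975095151/5209106) = -5209106/38975095151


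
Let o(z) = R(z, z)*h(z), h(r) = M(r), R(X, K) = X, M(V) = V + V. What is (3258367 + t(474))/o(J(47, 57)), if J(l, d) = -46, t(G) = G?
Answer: 3258841/4232 ≈ 770.05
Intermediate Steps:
M(V) = 2*V
h(r) = 2*r
o(z) = 2*z**2 (o(z) = z*(2*z) = 2*z**2)
(3258367 + t(474))/o(J(47, 57)) = (3258367 + 474)/((2*(-46)**2)) = 3258841/((2*2116)) = 3258841/4232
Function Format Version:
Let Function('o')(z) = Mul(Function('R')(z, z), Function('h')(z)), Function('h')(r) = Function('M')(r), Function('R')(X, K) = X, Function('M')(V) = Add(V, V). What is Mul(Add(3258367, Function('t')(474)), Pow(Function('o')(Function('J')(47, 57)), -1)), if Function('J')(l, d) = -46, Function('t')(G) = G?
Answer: Rational(3258841, 4232) ≈ 770.05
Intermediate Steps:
Function('M')(V) = Mul(2, V)
Function('h')(r) = Mul(2, r)
Function('o')(z) = Mul(2, Pow(z, 2)) (Function('o')(z) = Mul(z, Mul(2, z)) = Mul(2, Pow(z, 2)))
Mul(Add(3258367, Function('t')(474)), Pow(Function('o')(Function('J')(47, 57)), -1)) = Mul(Add(3258367, 474), Pow(Mul(2, Pow(-46, 2)), -1)) = Mul(3258841, Pow(Mul(2, 2116), -1)) = Mul(3258841, Pow(4232, -1)) = Mul(3258841, Rational(1, 4232)) = Rational(3258841, 4232)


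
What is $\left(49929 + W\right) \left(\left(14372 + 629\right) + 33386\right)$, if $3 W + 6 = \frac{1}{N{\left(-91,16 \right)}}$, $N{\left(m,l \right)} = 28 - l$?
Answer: $\frac{28989829117}{12} \approx 2.4158 \cdot 10^{9}$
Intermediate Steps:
$W = - \frac{71}{36}$ ($W = -2 + \frac{1}{3 \left(28 - 16\right)} = -2 + \frac{1}{3 \cdot 12} = -2 + \frac{1}{3} \cdot \frac{1}{12} = -2 + \frac{1}{36} = - \frac{71}{36} \approx -1.9722$)
$\left(49929 + W\right) \left(\left(14372 + 629\right) + 33386\right) = \left(49929 - \frac{71}{36}\right) \left(\left(14372 + 629\right) + 33386\right) = \frac{1797373 \left(15001 + 33386\right)}{36} = \frac{1797373}{36} \cdot 48387 = \frac{28989829117}{12}$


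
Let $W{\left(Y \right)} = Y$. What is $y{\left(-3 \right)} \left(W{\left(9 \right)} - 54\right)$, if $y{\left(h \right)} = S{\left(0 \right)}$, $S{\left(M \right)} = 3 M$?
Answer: $0$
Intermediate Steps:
$y{\left(h \right)} = 0$ ($y{\left(h \right)} = 3 \cdot 0 = 0$)
$y{\left(-3 \right)} \left(W{\left(9 \right)} - 54\right) = 0 \left(9 - 54\right) = 0 \left(-45\right) = 0$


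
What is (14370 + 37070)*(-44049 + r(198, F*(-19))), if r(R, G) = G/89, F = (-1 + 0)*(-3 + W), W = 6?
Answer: -201660437760/89 ≈ -2.2658e+9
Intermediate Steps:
F = -3 (F = (-1 + 0)*(-3 + 6) = -1*3 = -3)
r(R, G) = G/89 (r(R, G) = G*(1/89) = G/89)
(14370 + 37070)*(-44049 + r(198, F*(-19))) = (14370 + 37070)*(-44049 + (-3*(-19))/89) = 51440*(-44049 + (1/89)*57) = 51440*(-44049 + 57/89) = 51440*(-3920304/89) = -201660437760/89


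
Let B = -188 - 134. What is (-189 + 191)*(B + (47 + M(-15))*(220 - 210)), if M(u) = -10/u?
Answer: 928/3 ≈ 309.33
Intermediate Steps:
B = -322
(-189 + 191)*(B + (47 + M(-15))*(220 - 210)) = (-189 + 191)*(-322 + (47 - 10/(-15))*(220 - 210)) = 2*(-322 + (47 - 10*(-1/15))*10) = 2*(-322 + (47 + 2/3)*10) = 2*(-322 + (143/3)*10) = 2*(-322 + 1430/3) = 2*(464/3) = 928/3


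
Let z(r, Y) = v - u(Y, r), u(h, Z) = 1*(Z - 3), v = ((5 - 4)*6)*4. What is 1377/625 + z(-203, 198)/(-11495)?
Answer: 3136973/1436875 ≈ 2.1832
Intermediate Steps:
v = 24 (v = (1*6)*4 = 6*4 = 24)
u(h, Z) = -3 + Z (u(h, Z) = 1*(-3 + Z) = -3 + Z)
z(r, Y) = 27 - r (z(r, Y) = 24 - (-3 + r) = 24 + (3 - r) = 27 - r)
1377/625 + z(-203, 198)/(-11495) = 1377/625 + (27 - 1*(-203))/(-11495) = 1377*(1/625) + (27 + 203)*(-1/11495) = 1377/625 + 230*(-1/11495) = 1377/625 - 46/2299 = 3136973/1436875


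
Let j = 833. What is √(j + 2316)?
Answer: √3149 ≈ 56.116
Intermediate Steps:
√(j + 2316) = √(833 + 2316) = √3149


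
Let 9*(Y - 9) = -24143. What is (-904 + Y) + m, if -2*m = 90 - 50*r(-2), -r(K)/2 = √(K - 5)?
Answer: -32603/9 - 50*I*√7 ≈ -3622.6 - 132.29*I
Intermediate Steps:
r(K) = -2*√(-5 + K) (r(K) = -2*√(K - 5) = -2*√(-5 + K))
Y = -24062/9 (Y = 9 + (⅑)*(-24143) = 9 - 24143/9 = -24062/9 ≈ -2673.6)
m = -45 - 50*I*√7 (m = -(90 - (-100)*√(-5 - 2))/2 = -(90 - (-100)*√(-7))/2 = -(90 - (-100)*I*√7)/2 = -(90 + 100*I*√7)/2 = -45 - 50*I*√7 ≈ -45.0 - 132.29*I)
(-904 + Y) + m = (-904 - 24062/9) + (-45 - 50*I*√7) = -32198/9 + (-45 - 50*I*√7) = -32603/9 - 50*I*√7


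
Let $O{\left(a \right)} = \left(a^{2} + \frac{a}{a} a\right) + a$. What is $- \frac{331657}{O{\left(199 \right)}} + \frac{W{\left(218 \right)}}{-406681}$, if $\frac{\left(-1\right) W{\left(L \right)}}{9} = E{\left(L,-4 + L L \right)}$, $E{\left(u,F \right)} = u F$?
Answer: $\frac{326763433213}{1478803029} \approx 220.96$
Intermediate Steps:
$O{\left(a \right)} = a^{2} + 2 a$ ($O{\left(a \right)} = \left(a^{2} + 1 a\right) + a = \left(a^{2} + a\right) + a = \left(a + a^{2}\right) + a = a^{2} + 2 a$)
$E{\left(u,F \right)} = F u$
$W{\left(L \right)} = - 9 L \left(-4 + L^{2}\right)$ ($W{\left(L \right)} = - 9 \left(-4 + L L\right) L = - 9 \left(-4 + L^{2}\right) L = - 9 L \left(-4 + L^{2}\right)$)
$- \frac{331657}{O{\left(199 \right)}} + \frac{W{\left(218 \right)}}{-406681} = - \frac{331657}{199 \left(2 + 199\right)} + \frac{9 \cdot 218 \left(4 - 218^{2}\right)}{-406681} = - \frac{331657}{199 \cdot 201} + 9 \cdot 218 \left(4 - 47524\right) \left(- \frac{1}{406681}\right) = - \frac{331657}{39999} + 9 \cdot 218 \left(4 - 47524\right) \left(- \frac{1}{406681}\right) = \left(-331657\right) \frac{1}{39999} + 9 \cdot 218 \left(-47520\right) \left(- \frac{1}{406681}\right) = - \frac{331657}{39999} - - \frac{8475840}{36971} = - \frac{331657}{39999} + \frac{8475840}{36971} = \frac{326763433213}{1478803029}$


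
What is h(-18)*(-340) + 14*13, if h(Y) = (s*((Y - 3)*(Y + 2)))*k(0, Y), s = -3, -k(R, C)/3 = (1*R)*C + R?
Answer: 182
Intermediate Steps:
k(R, C) = -3*R - 3*C*R (k(R, C) = -3*((1*R)*C + R) = -3*(R*C + R) = -3*(C*R + R) = -3*(R + C*R) = -3*R - 3*C*R)
h(Y) = 0 (h(Y) = (-3*(Y - 3)*(Y + 2))*(-3*0*(1 + Y)) = -3*(-3 + Y)*(2 + Y)*0 = 0)
h(-18)*(-340) + 14*13 = 0*(-340) + 14*13 = 0 + 182 = 182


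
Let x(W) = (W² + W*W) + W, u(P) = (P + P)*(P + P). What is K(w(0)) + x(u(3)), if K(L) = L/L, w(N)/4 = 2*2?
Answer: 2629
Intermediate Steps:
w(N) = 16 (w(N) = 4*(2*2) = 4*4 = 16)
u(P) = 4*P² (u(P) = (2*P)*(2*P) = 4*P²)
K(L) = 1
x(W) = W + 2*W² (x(W) = (W² + W²) + W = 2*W² + W = W + 2*W²)
K(w(0)) + x(u(3)) = 1 + (4*3²)*(1 + 2*(4*3²)) = 1 + (4*9)*(1 + 2*(4*9)) = 1 + 36*(1 + 2*36) = 1 + 36*(1 + 72) = 1 + 36*73 = 1 + 2628 = 2629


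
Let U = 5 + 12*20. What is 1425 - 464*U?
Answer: -112255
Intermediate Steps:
U = 245 (U = 5 + 240 = 245)
1425 - 464*U = 1425 - 464*245 = 1425 - 113680 = -112255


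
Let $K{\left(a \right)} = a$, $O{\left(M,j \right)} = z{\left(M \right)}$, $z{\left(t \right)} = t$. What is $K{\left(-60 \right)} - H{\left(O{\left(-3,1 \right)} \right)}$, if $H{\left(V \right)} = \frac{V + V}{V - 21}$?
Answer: $- \frac{241}{4} \approx -60.25$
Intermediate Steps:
$O{\left(M,j \right)} = M$
$H{\left(V \right)} = \frac{2 V}{-21 + V}$
$K{\left(-60 \right)} - H{\left(O{\left(-3,1 \right)} \right)} = -60 - 2 \left(-3\right) \frac{1}{-21 - 3} = -60 - 2 \left(-3\right) \frac{1}{-24} = -60 - 2 \left(-3\right) \left(- \frac{1}{24}\right) = -60 - \frac{1}{4} = - \frac{241}{4}$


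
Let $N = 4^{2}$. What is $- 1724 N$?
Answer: $-27584$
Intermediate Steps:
$N = 16$
$- 1724 N = \left(-1724\right) 16 = -27584$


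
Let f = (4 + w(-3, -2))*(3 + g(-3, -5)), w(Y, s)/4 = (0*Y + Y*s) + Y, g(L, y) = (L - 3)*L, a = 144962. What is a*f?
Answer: 48707232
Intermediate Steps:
g(L, y) = L*(-3 + L) (g(L, y) = (-3 + L)*L = L*(-3 + L))
w(Y, s) = 4*Y + 4*Y*s (w(Y, s) = 4*((0*Y + Y*s) + Y) = 4*((0 + Y*s) + Y) = 4*(Y*s + Y) = 4*(Y + Y*s) = 4*Y + 4*Y*s)
f = 336 (f = (4 + 4*(-3)*(1 - 2))*(3 - 3*(-3 - 3)) = (4 + 4*(-3)*(-1))*(3 - 3*(-6)) = (4 + 12)*(3 + 18) = 16*21 = 336)
a*f = 144962*336 = 48707232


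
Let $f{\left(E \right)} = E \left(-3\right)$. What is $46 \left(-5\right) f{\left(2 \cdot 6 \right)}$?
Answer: $8280$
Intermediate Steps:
$f{\left(E \right)} = - 3 E$
$46 \left(-5\right) f{\left(2 \cdot 6 \right)} = 46 \left(-5\right) \left(- 3 \cdot 2 \cdot 6\right) = - 230 \left(\left(-3\right) 12\right) = \left(-230\right) \left(-36\right) = 8280$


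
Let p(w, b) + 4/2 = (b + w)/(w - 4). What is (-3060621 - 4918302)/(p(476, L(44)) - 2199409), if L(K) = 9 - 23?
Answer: 627675276/173020255 ≈ 3.6278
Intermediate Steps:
L(K) = -14
p(w, b) = -2 + (b + w)/(-4 + w) (p(w, b) = -2 + (b + w)/(w - 4) = -2 + (b + w)/(-4 + w))
(-3060621 - 4918302)/(p(476, L(44)) - 2199409) = (-3060621 - 4918302)/((8 - 14 - 1*476)/(-4 + 476) - 2199409) = -7978923/((8 - 14 - 476)/472 - 2199409) = -7978923/((1/472)*(-482) - 2199409) = -7978923/(-241/236 - 2199409) = -7978923/(-519060765/236) = -7978923*(-236/519060765) = 627675276/173020255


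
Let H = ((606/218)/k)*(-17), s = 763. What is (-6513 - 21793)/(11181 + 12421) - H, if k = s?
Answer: -1116275600/981453767 ≈ -1.1374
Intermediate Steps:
k = 763
H = -5151/83167 (H = ((606/218)/763)*(-17) = ((606*(1/218))*(1/763))*(-17) = ((303/109)*(1/763))*(-17) = (303/83167)*(-17) = -5151/83167 ≈ -0.061936)
(-6513 - 21793)/(11181 + 12421) - H = (-6513 - 21793)/(11181 + 12421) - 1*(-5151/83167) = -28306/23602 + 5151/83167 = -28306*1/23602 + 5151/83167 = -14153/11801 + 5151/83167 = -1116275600/981453767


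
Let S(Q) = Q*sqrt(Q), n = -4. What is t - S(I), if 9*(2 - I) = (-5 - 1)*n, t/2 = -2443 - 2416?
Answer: -9718 + 2*I*sqrt(6)/9 ≈ -9718.0 + 0.54433*I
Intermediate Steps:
t = -9718 (t = 2*(-2443 - 2416) = 2*(-4859) = -9718)
I = -2/3 (I = 2 - (-5 - 1)*(-4)/9 = 2 - (-2)*(-4)/3 = 2 - 1/9*24 = 2 - 8/3 = -2/3 ≈ -0.66667)
S(Q) = Q**(3/2)
t - S(I) = -9718 - (-2/3)**(3/2) = -9718 - (-2)*I*sqrt(6)/9 = -9718 + 2*I*sqrt(6)/9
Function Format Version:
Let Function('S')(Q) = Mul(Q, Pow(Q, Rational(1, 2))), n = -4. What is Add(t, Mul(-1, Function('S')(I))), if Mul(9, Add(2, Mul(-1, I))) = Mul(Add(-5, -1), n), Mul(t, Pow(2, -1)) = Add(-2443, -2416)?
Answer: Add(-9718, Mul(Rational(2, 9), I, Pow(6, Rational(1, 2)))) ≈ Add(-9718.0, Mul(0.54433, I))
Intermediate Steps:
t = -9718 (t = Mul(2, Add(-2443, -2416)) = Mul(2, -4859) = -9718)
I = Rational(-2, 3) (I = Add(2, Mul(Rational(-1, 9), Mul(Add(-5, -1), -4))) = Add(2, Mul(Rational(-1, 9), Mul(-6, -4))) = Add(2, Mul(Rational(-1, 9), 24)) = Add(2, Rational(-8, 3)) = Rational(-2, 3) ≈ -0.66667)
Function('S')(Q) = Pow(Q, Rational(3, 2))
Add(t, Mul(-1, Function('S')(I))) = Add(-9718, Mul(-1, Pow(Rational(-2, 3), Rational(3, 2)))) = Add(-9718, Mul(-1, Mul(Rational(-2, 9), I, Pow(6, Rational(1, 2))))) = Add(-9718, Mul(Rational(2, 9), I, Pow(6, Rational(1, 2))))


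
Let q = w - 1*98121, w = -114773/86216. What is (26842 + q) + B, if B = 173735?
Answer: 8833231723/86216 ≈ 1.0245e+5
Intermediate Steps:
w = -114773/86216 (w = -114773*1/86216 = -114773/86216 ≈ -1.3312)
q = -8459714909/86216 (q = -114773/86216 - 1*98121 = -114773/86216 - 98121 = -8459714909/86216 ≈ -98122.)
(26842 + q) + B = (26842 - 8459714909/86216) + 173735 = -6145505037/86216 + 173735 = 8833231723/86216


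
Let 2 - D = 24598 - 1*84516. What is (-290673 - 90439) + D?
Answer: -321192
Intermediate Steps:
D = 59920 (D = 2 - (24598 - 1*84516) = 2 - (24598 - 84516) = 2 - 1*(-59918) = 2 + 59918 = 59920)
(-290673 - 90439) + D = (-290673 - 90439) + 59920 = -381112 + 59920 = -321192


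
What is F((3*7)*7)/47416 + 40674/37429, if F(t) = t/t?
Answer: 1928635813/1774733464 ≈ 1.0867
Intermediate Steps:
F(t) = 1
F((3*7)*7)/47416 + 40674/37429 = 1/47416 + 40674/37429 = 1928635813/1774733464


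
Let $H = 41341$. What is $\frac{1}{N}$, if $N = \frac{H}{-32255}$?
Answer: $- \frac{32255}{41341} \approx -0.78022$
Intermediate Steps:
$N = - \frac{41341}{32255}$ ($N = \frac{41341}{-32255} = 41341 \left(- \frac{1}{32255}\right) = - \frac{41341}{32255} \approx -1.2817$)
$\frac{1}{N} = \frac{1}{- \frac{41341}{32255}} = - \frac{32255}{41341}$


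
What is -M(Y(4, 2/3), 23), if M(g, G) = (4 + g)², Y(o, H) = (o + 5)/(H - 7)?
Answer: -2401/361 ≈ -6.6510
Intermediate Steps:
Y(o, H) = (5 + o)/(-7 + H)
-M(Y(4, 2/3), 23) = -(4 + (5 + 4)/(-7 + 2/3))² = -(4 + 9/(-7 + 2*(⅓)))² = -(4 + 9/(-7 + ⅔))² = -(4 + 9/(-19/3))² = -(4 - 3/19*9)² = -(4 - 27/19)² = -(49/19)² = -1*2401/361 = -2401/361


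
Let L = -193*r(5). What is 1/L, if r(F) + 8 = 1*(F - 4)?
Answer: 1/1351 ≈ 0.00074019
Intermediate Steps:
r(F) = -12 + F (r(F) = -8 + 1*(F - 4) = -8 + 1*(-4 + F) = -8 + (-4 + F) = -12 + F)
L = 1351 (L = -193*(-12 + 5) = -193*(-7) = -1*(-1351) = 1351)
1/L = 1/1351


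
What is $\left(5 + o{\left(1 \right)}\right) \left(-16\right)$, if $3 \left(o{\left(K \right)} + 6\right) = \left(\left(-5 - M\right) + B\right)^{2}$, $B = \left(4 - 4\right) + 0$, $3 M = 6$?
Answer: $- \frac{736}{3} \approx -245.33$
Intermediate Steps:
$M = 2$ ($M = \frac{1}{3} \cdot 6 = 2$)
$B = 0$ ($B = 0 + 0 = 0$)
$o{\left(K \right)} = \frac{31}{3}$ ($o{\left(K \right)} = -6 + \frac{\left(\left(-5 - 2\right) + 0\right)^{2}}{3} = -6 + \frac{\left(-7 + 0\right)^{2}}{3} = -6 + \frac{\left(-7\right)^{2}}{3} = -6 + \frac{1}{3} \cdot 49 = -6 + \frac{49}{3} = \frac{31}{3}$)
$\left(5 + o{\left(1 \right)}\right) \left(-16\right) = \left(5 + \frac{31}{3}\right) \left(-16\right) = \frac{46}{3} \left(-16\right) = - \frac{736}{3}$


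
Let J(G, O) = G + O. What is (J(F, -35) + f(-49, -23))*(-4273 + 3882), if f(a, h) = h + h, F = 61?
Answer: 7820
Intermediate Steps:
f(a, h) = 2*h
(J(F, -35) + f(-49, -23))*(-4273 + 3882) = ((61 - 35) + 2*(-23))*(-4273 + 3882) = (26 - 46)*(-391) = -20*(-391) = 7820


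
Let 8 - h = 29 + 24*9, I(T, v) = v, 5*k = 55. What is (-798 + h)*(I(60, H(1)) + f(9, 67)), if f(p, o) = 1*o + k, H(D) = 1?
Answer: -81765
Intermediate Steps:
k = 11 (k = (1/5)*55 = 11)
f(p, o) = 11 + o (f(p, o) = 1*o + 11 = o + 11 = 11 + o)
h = -237 (h = 8 - (29 + 24*9) = 8 - (29 + 216) = 8 - 1*245 = 8 - 245 = -237)
(-798 + h)*(I(60, H(1)) + f(9, 67)) = (-798 - 237)*(1 + (11 + 67)) = -1035*(1 + 78) = -1035*79 = -81765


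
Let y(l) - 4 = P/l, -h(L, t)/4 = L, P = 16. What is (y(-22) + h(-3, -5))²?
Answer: 28224/121 ≈ 233.26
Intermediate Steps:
h(L, t) = -4*L
y(l) = 4 + 16/l
(y(-22) + h(-3, -5))² = ((4 + 16/(-22)) - 4*(-3))² = ((4 + 16*(-1/22)) + 12)² = ((4 - 8/11) + 12)² = (36/11 + 12)² = (168/11)² = 28224/121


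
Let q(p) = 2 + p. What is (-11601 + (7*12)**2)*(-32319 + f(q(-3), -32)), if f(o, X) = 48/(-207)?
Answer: 3378490905/23 ≈ 1.4689e+8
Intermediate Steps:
f(o, X) = -16/69 (f(o, X) = 48*(-1/207) = -16/69)
(-11601 + (7*12)**2)*(-32319 + f(q(-3), -32)) = (-11601 + (7*12)**2)*(-32319 - 16/69) = (-11601 + 84**2)*(-2230027/69) = (-11601 + 7056)*(-2230027/69) = -4545*(-2230027/69) = 3378490905/23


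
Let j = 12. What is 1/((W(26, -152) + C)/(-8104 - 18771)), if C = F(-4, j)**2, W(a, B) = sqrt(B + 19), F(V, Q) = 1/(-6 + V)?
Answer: 2687500*I/(-I + 100*sqrt(133)) ≈ -2.0207 + 2330.4*I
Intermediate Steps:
W(a, B) = sqrt(19 + B)
C = 1/100 (C = (1/(-6 - 4))**2 = (1/(-10))**2 = (-1/10)**2 = 1/100 ≈ 0.010000)
1/((W(26, -152) + C)/(-8104 - 18771)) = 1/((sqrt(19 - 152) + 1/100)/(-8104 - 18771)) = 1/((sqrt(-133) + 1/100)/(-26875)) = 1/((I*sqrt(133) + 1/100)*(-1/26875)) = 1/((1/100 + I*sqrt(133))*(-1/26875)) = 1/(-1/2687500 - I*sqrt(133)/26875)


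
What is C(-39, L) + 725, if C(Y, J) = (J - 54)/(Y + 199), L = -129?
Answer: 115817/160 ≈ 723.86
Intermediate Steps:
C(Y, J) = (-54 + J)/(199 + Y)
C(-39, L) + 725 = (-54 - 129)/(199 - 39) + 725 = -183/160 + 725 = 115817/160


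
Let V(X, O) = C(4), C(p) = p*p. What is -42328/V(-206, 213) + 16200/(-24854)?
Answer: -65767457/24854 ≈ -2646.2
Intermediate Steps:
C(p) = p**2
V(X, O) = 16 (V(X, O) = 4**2 = 16)
-42328/V(-206, 213) + 16200/(-24854) = -42328/16 + 16200/(-24854) = -42328*1/16 + 16200*(-1/24854) = -5291/2 - 8100/12427 = -65767457/24854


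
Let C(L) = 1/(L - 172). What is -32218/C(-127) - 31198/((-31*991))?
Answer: 295941015420/30721 ≈ 9.6332e+6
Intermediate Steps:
C(L) = 1/(-172 + L)
-32218/C(-127) - 31198/((-31*991)) = -32218/(1/(-172 - 127)) - 31198/((-31*991)) = -32218/(1/(-299)) - 31198/(-30721) = -32218/(-1/299) - 31198*(-1/30721) = -32218*(-299) + 31198/30721 = 9633182 + 31198/30721 = 295941015420/30721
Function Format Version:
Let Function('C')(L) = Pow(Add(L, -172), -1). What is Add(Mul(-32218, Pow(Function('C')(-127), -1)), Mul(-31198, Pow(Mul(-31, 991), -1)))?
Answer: Rational(295941015420, 30721) ≈ 9.6332e+6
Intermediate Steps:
Function('C')(L) = Pow(Add(-172, L), -1)
Add(Mul(-32218, Pow(Function('C')(-127), -1)), Mul(-31198, Pow(Mul(-31, 991), -1))) = Add(Mul(-32218, Pow(Pow(Add(-172, -127), -1), -1)), Mul(-31198, Pow(Mul(-31, 991), -1))) = Add(Mul(-32218, Pow(Pow(-299, -1), -1)), Mul(-31198, Pow(-30721, -1))) = Add(Mul(-32218, Pow(Rational(-1, 299), -1)), Mul(-31198, Rational(-1, 30721))) = Add(Mul(-32218, -299), Rational(31198, 30721)) = Add(9633182, Rational(31198, 30721)) = Rational(295941015420, 30721)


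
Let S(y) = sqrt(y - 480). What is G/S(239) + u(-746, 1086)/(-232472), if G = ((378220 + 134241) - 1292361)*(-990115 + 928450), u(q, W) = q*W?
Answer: 202539/58118 - 48092533500*I*sqrt(241)/241 ≈ 3.485 - 3.0979e+9*I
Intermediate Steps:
u(q, W) = W*q
G = 48092533500 (G = (512461 - 1292361)*(-61665) = -779900*(-61665) = 48092533500)
S(y) = sqrt(-480 + y)
G/S(239) + u(-746, 1086)/(-232472) = 48092533500/(sqrt(-480 + 239)) + (1086*(-746))/(-232472) = 48092533500/(sqrt(-241)) - 810156*(-1/232472) = 48092533500/((I*sqrt(241))) + 202539/58118 = 48092533500*(-I*sqrt(241)/241) + 202539/58118 = -48092533500*I*sqrt(241)/241 + 202539/58118 = 202539/58118 - 48092533500*I*sqrt(241)/241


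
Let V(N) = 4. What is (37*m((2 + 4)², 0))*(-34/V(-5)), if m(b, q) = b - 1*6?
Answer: -9435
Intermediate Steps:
m(b, q) = -6 + b (m(b, q) = b - 6 = -6 + b)
(37*m((2 + 4)², 0))*(-34/V(-5)) = (37*(-6 + (2 + 4)²))*(-34/4) = (37*(-6 + 6²))*(-34*¼) = (37*(-6 + 36))*(-17/2) = (37*30)*(-17/2) = 1110*(-17/2) = -9435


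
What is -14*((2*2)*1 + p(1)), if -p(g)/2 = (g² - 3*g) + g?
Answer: -84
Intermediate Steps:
p(g) = -2*g² + 4*g (p(g) = -2*((g² - 3*g) + g) = -2*(g² - 2*g) = -2*g² + 4*g)
-14*((2*2)*1 + p(1)) = -14*((2*2)*1 + 2*1*(2 - 1*1)) = -14*(4*1 + 2*1*(2 - 1)) = -14*(4 + 2*1*1) = -14*(4 + 2) = -14*6 = -84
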